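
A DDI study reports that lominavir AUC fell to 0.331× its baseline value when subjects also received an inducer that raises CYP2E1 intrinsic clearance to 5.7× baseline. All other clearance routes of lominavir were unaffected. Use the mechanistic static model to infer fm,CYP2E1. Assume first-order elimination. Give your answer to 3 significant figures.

CL'/CL = 1 / 0.331 = 3.021
5.7·fm + (1 − fm) = 3.021
fm = (3.021 − 1) / (5.7 − 1) = 0.430

0.430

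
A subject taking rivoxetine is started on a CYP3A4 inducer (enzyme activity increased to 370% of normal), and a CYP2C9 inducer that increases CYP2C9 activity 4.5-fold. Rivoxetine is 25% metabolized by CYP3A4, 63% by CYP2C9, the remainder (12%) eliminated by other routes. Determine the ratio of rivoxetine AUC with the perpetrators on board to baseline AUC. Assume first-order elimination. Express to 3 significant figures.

CYP3A4: 0.25 × 3.7 = 0.925
CYP2C9: 0.63 × 4.5 = 2.835
Other: 0.12 (unchanged)
New clearance relative to baseline: 0.925 + 2.835 + 0.12 = 3.88.
Net AUC ratio = 1 / 3.88 = 0.258.

0.258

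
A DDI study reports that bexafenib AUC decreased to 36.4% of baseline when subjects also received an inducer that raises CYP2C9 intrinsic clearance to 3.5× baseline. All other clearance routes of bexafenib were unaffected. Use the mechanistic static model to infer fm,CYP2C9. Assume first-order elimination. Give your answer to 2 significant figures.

0.70

Let fm be the CYP2C9 fraction. New clearance relative to baseline = fm × 3.5 + (1 − fm).
AUC ratio = 1 / (new CL fraction), so new CL fraction = 1 / 0.364 = 2.747.
fm × 3.5 + 1 − fm = 2.747  ⇒  fm × (3.5 − 1) = 1.747  ⇒  fm = 0.70.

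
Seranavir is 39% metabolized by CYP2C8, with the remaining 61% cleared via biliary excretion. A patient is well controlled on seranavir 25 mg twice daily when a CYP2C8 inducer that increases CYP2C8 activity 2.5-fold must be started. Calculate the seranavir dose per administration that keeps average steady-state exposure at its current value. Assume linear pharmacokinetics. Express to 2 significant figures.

CYP2C8: 0.39 × 2.5 = 0.975
Other: 0.61 (unchanged)
CL_new/CL_old = 0.975 + 0.61 = 1.585.
Exposure is unchanged when dose changes in proportion to clearance. New dose = 25 mg × 1.585 = 40 mg.

40 mg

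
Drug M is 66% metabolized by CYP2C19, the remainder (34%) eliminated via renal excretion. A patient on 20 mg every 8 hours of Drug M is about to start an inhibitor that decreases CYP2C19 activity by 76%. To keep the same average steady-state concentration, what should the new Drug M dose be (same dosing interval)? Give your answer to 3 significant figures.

9.97 mg

CYP2C19: 0.66 × 0.24 = 0.1584
Other: 0.34 (unchanged)
Relative clearance = 0.1584 + 0.34 = 0.4984.
To maintain the same steady-state level, dose must scale with clearance: new dose = 20 × 0.4984 = 9.97 mg.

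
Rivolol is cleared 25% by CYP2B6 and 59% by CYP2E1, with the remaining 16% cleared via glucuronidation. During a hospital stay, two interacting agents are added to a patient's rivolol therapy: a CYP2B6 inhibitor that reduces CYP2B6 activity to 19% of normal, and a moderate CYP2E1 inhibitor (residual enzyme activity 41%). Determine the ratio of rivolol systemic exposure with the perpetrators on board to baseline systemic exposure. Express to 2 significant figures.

2.2

CYP2B6: 0.25 × 0.19 = 0.0475
CYP2E1: 0.59 × 0.41 = 0.2419
Other: 0.16 (unchanged)
New clearance relative to baseline: 0.0475 + 0.2419 + 0.16 = 0.4494.
Systemic exposure ∝ 1/CL: fold-change = 1 / 0.4494 = 2.2.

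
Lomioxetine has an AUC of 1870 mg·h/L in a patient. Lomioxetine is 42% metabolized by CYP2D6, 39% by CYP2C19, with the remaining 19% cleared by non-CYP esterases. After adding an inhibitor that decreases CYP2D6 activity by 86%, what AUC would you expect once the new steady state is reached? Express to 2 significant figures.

2.9 × 10³ mg·h/L

CYP2D6: 0.42 × 0.14 = 0.0588
CYP2C19: 0.39 (unchanged)
Other: 0.19 (unchanged)
New clearance relative to baseline: 0.0588 + 0.39 + 0.19 = 0.6388.
AUC ∝ 1/CL, so new value = 1870 / 0.6388 = 2.9 × 10³ mg·h/L.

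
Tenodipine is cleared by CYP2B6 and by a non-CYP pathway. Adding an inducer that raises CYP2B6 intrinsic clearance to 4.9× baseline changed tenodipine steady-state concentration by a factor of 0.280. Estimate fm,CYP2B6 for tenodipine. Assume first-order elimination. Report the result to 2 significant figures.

Write x for the fraction cleared via CYP2B6. The observed steady-state concentration change means clearance rose to 1/0.280 = 3.571 of baseline.
Only the CYP2B6 route changed, so 3.571 = x·4.9 + (1 − x), giving x = 0.66.

0.66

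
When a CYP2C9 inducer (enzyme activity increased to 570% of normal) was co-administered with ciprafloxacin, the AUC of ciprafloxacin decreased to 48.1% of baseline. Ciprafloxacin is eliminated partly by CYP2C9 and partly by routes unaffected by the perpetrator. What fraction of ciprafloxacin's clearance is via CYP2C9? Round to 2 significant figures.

CL'/CL = 1 / 0.481 = 2.079
5.7·fm + (1 − fm) = 2.079
fm = (2.079 − 1) / (5.7 − 1) = 0.23

0.23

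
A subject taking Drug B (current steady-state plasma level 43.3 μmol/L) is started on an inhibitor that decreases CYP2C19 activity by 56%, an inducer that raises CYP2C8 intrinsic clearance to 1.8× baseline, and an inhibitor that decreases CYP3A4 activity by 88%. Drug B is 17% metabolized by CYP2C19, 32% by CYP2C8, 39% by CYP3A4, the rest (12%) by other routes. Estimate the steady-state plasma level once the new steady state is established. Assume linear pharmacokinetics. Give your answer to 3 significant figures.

The CYP2C19 pathway (17% of clearance) drops to 0.44× activity: 0.17 × 0.44 = 0.0748.
The CYP2C8 pathway (32% of clearance) increases to 1.8× activity: 0.32 × 1.8 = 0.576.
The CYP3A4 pathway (39% of clearance) drops to 0.12× activity: 0.39 × 0.12 = 0.0468.
The remaining 12% of clearance is unaffected.
CL_new/CL_old = 0.0748 + 0.576 + 0.0468 + 0.12 = 0.8176.
Steady-state plasma level ∝ 1/CL: new value = 43.3 / 0.8176 = 53.0 μmol/L.

53.0 μmol/L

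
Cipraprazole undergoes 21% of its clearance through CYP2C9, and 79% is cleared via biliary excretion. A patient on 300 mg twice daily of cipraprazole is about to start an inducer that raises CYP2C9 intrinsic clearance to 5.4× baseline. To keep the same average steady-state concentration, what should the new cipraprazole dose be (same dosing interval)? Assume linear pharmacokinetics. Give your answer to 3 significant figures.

The CYP2C9 pathway (21% of clearance) increases to 5.4× activity: 0.21 × 5.4 = 1.134.
Non-CYP routes (79%) are unchanged.
New clearance relative to baseline: 1.134 + 0.79 = 1.924.
Css,avg = (dose rate)/CL, so holding Css fixed requires dose ∝ CL: 300 × 1.924 = 577 mg.

577 mg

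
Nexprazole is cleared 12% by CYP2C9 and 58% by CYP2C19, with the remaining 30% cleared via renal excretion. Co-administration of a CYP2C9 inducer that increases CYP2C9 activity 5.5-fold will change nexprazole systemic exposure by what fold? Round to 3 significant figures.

CYP2C9: 0.12 × 5.5 = 0.66
CYP2C19: 0.58 (unchanged)
Other: 0.3 (unchanged)
Relative clearance = 0.66 + 0.58 + 0.3 = 1.54.
Systemic exposure is inversely proportional to clearance, so the fold-change is 1 / 1.54 = 0.649.

0.649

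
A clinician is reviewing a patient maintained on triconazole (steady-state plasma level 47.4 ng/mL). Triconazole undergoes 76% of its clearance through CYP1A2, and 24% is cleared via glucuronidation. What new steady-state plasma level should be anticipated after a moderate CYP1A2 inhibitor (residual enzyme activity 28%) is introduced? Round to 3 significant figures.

The CYP1A2 pathway (76% of clearance) is reduced to 0.28× activity: 0.76 × 0.28 = 0.2128.
The remaining 24% of clearance is unaffected.
Relative clearance = 0.2128 + 0.24 = 0.4528.
New steady-state plasma level = baseline ÷ relative clearance = 47.4 / 0.4528 = 105 ng/mL.

105 ng/mL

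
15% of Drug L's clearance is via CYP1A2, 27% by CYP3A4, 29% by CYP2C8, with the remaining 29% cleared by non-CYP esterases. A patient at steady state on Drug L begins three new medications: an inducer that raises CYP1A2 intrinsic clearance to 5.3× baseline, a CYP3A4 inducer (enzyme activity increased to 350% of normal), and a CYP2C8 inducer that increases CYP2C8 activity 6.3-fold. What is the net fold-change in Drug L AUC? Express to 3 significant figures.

0.259

CYP1A2: 0.15 × 5.3 = 0.795
CYP3A4: 0.27 × 3.5 = 0.945
CYP2C8: 0.29 × 6.3 = 1.827
Other: 0.29 (unchanged)
New clearance relative to baseline: 0.795 + 0.945 + 1.827 + 0.29 = 3.857.
Net AUC ratio = 1 / 3.857 = 0.259.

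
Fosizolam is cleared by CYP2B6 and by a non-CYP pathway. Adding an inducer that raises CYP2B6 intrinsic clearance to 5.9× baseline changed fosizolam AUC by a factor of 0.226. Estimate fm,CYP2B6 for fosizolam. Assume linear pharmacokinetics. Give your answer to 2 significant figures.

0.70

Call the CYP2B6 fraction fm. After the interaction, CL_new/CL_old = fm × 5.9 + (1 − fm).
AUC ratio = 1 / (new CL fraction), so new CL fraction = 1 / 0.226 = 4.425.
fm × 5.9 + 1 − fm = 4.425  ⇒  fm × (5.9 − 1) = 3.425  ⇒  fm = 0.70.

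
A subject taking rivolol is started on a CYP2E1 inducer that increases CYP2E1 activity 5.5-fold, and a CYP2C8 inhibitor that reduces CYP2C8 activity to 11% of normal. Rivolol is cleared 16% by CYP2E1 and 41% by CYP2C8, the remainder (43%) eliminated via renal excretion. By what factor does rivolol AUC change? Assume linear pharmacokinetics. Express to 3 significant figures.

The CYP2E1 pathway (16% of clearance) rises to 5.5× activity: 0.16 × 5.5 = 0.88.
The CYP2C8 pathway (41% of clearance) drops to 0.11× activity: 0.41 × 0.11 = 0.0451.
The remaining 43% of clearance is unaffected.
Relative clearance = 0.88 + 0.0451 + 0.43 = 1.3551.
Net AUC ratio = 1 / 1.3551 = 0.738.

0.738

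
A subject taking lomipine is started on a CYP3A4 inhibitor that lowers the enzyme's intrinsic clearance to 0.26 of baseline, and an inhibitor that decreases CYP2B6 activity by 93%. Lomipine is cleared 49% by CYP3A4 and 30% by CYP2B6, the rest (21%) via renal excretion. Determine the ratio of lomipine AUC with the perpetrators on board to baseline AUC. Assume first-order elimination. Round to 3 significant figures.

CYP3A4: 0.49 × 0.26 = 0.1274
CYP2B6: 0.3 × 0.07 = 0.021
Other: 0.21 (unchanged)
CL_new/CL_old = 0.1274 + 0.021 + 0.21 = 0.3584.
Net AUC ratio = 1 / 0.3584 = 2.79.

2.79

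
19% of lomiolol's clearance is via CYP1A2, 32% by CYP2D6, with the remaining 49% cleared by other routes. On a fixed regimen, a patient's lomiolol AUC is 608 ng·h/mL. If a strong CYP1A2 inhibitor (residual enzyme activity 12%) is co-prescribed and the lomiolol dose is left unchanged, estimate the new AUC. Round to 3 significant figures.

730 ng·h/mL

CYP1A2: 0.19 × 0.12 = 0.0228
CYP2D6: 0.32 (unchanged)
Other: 0.49 (unchanged)
New clearance relative to baseline: 0.0228 + 0.32 + 0.49 = 0.8328.
With dosing unchanged, AUC scales as 1/CL: 608 / 0.8328 = 730 ng·h/mL.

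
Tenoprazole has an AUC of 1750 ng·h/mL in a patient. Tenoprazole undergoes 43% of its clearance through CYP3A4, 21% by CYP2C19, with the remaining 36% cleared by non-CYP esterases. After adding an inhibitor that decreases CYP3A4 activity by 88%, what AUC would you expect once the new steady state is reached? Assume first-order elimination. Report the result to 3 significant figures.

The CYP3A4 pathway (43% of clearance) is reduced to 0.12× activity: 0.43 × 0.12 = 0.0516.
CYP2C19 (21%) and the residual 36% are unaffected.
Relative clearance = 0.0516 + 0.21 + 0.36 = 0.6216.
AUC ∝ 1/CL, so new value = 1750 / 0.6216 = 2.82 × 10³ ng·h/mL.

2.82 × 10³ ng·h/mL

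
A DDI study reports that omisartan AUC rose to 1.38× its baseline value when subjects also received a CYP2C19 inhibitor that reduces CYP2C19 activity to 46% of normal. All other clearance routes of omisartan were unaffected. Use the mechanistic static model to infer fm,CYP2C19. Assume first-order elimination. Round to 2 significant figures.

0.51

CL'/CL = 1 / 1.38 = 0.7246
0.46·fm + (1 − fm) = 0.7246
fm = (0.7246 − 1) / (0.46 − 1) = 0.51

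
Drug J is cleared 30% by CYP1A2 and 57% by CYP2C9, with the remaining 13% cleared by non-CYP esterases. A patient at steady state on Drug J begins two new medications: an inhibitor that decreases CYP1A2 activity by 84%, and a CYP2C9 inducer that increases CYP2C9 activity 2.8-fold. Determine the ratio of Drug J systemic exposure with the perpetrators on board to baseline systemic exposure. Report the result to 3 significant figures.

The CYP1A2 pathway (30% of clearance) falls to 0.16× activity: 0.3 × 0.16 = 0.048.
The CYP2C9 pathway (57% of clearance) rises to 2.8× activity: 0.57 × 2.8 = 1.596.
Non-CYP routes (13%) are unchanged.
New clearance relative to baseline: 0.048 + 1.596 + 0.13 = 1.774.
Net systemic exposure ratio = 1 / 1.774 = 0.564.

0.564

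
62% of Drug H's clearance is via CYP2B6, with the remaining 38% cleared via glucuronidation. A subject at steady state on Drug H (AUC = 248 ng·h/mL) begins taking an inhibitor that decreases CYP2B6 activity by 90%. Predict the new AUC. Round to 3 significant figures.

561 ng·h/mL

CYP2B6: 0.62 × 0.1 = 0.062
Other: 0.38 (unchanged)
New clearance relative to baseline: 0.062 + 0.38 = 0.442.
With dosing unchanged, AUC scales as 1/CL: 248 / 0.442 = 561 ng·h/mL.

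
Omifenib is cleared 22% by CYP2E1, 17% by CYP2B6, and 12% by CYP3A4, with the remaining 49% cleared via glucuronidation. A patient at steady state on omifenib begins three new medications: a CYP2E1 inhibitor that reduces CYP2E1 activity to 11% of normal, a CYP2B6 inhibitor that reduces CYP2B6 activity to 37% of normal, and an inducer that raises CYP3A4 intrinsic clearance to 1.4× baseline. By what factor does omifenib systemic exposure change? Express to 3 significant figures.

The CYP2E1 pathway (22% of clearance) drops to 0.11× activity: 0.22 × 0.11 = 0.0242.
The CYP2B6 pathway (17% of clearance) drops to 0.37× activity: 0.17 × 0.37 = 0.0629.
The CYP3A4 pathway (12% of clearance) is boosted to 1.4× activity: 0.12 × 1.4 = 0.168.
Non-CYP routes (49%) are unchanged.
Relative clearance = 0.0242 + 0.0629 + 0.168 + 0.49 = 0.7451.
Net systemic exposure ratio = 1 / 0.7451 = 1.34.

1.34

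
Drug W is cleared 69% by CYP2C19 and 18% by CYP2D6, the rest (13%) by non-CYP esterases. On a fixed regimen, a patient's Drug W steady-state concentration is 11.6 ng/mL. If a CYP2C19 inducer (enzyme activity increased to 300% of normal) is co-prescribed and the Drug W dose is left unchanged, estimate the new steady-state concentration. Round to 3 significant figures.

CYP2C19: 0.69 × 3 = 2.07
CYP2D6: 0.18 (unchanged)
Other: 0.13 (unchanged)
CL_new/CL_old = 2.07 + 0.18 + 0.13 = 2.38.
New steady-state concentration = baseline ÷ relative clearance = 11.6 / 2.38 = 4.87 ng/mL.

4.87 ng/mL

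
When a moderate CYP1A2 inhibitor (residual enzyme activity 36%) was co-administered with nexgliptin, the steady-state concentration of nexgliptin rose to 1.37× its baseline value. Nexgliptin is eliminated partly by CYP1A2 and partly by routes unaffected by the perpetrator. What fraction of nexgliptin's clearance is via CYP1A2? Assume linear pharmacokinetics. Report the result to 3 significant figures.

0.422

Let x = fm,CYP1A2. Because steady-state concentration ∝ 1/CL, relative clearance fell to 1/1.37 = 0.7299.
Setting x·0.36 + (1 − x) = 0.7299 and solving: x = (0.7299 − 1)/(0.36 − 1) = 0.422.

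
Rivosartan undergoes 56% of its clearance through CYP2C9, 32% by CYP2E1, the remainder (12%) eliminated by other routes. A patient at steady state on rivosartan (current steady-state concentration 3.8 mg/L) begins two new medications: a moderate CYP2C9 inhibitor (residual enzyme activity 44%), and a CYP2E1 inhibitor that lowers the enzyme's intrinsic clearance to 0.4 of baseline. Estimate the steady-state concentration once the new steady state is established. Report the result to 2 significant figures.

7.7 mg/L

The CYP2C9 pathway (56% of clearance) falls to 0.44× activity: 0.56 × 0.44 = 0.2464.
The CYP2E1 pathway (32% of clearance) falls to 0.4× activity: 0.32 × 0.4 = 0.128.
The remaining 12% of clearance is unaffected.
New clearance relative to baseline: 0.2464 + 0.128 + 0.12 = 0.4944.
Steady-state concentration ∝ 1/CL: new value = 3.8 / 0.4944 = 7.7 mg/L.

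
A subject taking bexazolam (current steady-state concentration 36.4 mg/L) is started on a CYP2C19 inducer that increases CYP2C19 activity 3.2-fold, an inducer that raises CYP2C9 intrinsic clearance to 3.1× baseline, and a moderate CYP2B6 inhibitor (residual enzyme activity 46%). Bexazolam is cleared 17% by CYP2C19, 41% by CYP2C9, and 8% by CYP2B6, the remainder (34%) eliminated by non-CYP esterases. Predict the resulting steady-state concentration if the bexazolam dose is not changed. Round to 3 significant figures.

The CYP2C19 pathway (17% of clearance) rises to 3.2× activity: 0.17 × 3.2 = 0.544.
The CYP2C9 pathway (41% of clearance) increases to 3.1× activity: 0.41 × 3.1 = 1.271.
The CYP2B6 pathway (8% of clearance) is reduced to 0.46× activity: 0.08 × 0.46 = 0.0368.
The remaining 34% of clearance is unaffected.
Relative clearance = 0.544 + 1.271 + 0.0368 + 0.34 = 2.1918.
Steady-state concentration ∝ 1/CL: new value = 36.4 / 2.1918 = 16.6 mg/L.

16.6 mg/L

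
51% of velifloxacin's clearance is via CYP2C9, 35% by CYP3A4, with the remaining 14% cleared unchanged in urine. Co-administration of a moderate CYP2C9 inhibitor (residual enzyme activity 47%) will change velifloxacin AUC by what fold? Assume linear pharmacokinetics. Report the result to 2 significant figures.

1.4

The CYP2C9 pathway (51% of clearance) is reduced to 0.47× activity: 0.51 × 0.47 = 0.2397.
CYP3A4 (35%) and the residual 14% are unaffected.
New clearance relative to baseline: 0.2397 + 0.35 + 0.14 = 0.7297.
Since AUC ∝ 1/CL, the ratio is 1 / 0.7297 = 1.4.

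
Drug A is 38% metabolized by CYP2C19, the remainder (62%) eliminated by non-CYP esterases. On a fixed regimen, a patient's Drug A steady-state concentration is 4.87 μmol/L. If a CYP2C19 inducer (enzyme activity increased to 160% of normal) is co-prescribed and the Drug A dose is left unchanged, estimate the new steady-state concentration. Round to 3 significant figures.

3.97 μmol/L

The CYP2C19 pathway (38% of clearance) increases to 1.6× activity: 0.38 × 1.6 = 0.608.
Non-CYP routes (62%) are unchanged.
New clearance relative to baseline: 0.608 + 0.62 = 1.228.
Steady-state concentration ∝ 1/CL, so new value = 4.87 / 1.228 = 3.97 μmol/L.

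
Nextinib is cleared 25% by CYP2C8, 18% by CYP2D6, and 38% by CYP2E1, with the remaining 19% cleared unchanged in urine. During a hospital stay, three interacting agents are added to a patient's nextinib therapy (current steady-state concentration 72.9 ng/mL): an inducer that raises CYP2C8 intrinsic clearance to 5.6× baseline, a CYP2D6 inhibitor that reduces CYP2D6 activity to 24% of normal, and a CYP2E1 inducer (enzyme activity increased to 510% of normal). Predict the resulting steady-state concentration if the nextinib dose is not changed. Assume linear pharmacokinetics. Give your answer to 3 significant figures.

20.4 ng/mL

The CYP2C8 pathway (25% of clearance) increases to 5.6× activity: 0.25 × 5.6 = 1.4.
The CYP2D6 pathway (18% of clearance) is reduced to 0.24× activity: 0.18 × 0.24 = 0.0432.
The CYP2E1 pathway (38% of clearance) rises to 5.1× activity: 0.38 × 5.1 = 1.938.
The remaining 19% of clearance is unaffected.
New clearance relative to baseline: 1.4 + 0.0432 + 1.938 + 0.19 = 3.5712.
New steady-state concentration = 72.9 / 3.5712 = 20.4 ng/mL (concentration scales inversely with clearance).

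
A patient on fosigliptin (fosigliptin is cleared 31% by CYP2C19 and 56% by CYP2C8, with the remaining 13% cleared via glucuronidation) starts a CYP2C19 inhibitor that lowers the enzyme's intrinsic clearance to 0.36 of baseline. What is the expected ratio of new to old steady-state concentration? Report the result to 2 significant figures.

1.2

The CYP2C19 pathway (31% of clearance) drops to 0.36× activity: 0.31 × 0.36 = 0.1116.
CYP2C8 (56%) and the residual 13% are unaffected.
Relative clearance = 0.1116 + 0.56 + 0.13 = 0.8016.
Since steady-state concentration ∝ 1/CL, the ratio is 1 / 0.8016 = 1.2.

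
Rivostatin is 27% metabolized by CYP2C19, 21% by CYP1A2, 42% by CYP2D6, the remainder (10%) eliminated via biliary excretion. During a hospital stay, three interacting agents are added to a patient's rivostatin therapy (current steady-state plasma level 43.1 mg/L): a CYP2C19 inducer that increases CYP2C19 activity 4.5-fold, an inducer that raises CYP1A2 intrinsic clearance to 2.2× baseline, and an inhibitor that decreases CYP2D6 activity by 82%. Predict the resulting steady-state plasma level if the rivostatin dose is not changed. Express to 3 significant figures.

23.3 mg/L

The CYP2C19 pathway (27% of clearance) is boosted to 4.5× activity: 0.27 × 4.5 = 1.215.
The CYP1A2 pathway (21% of clearance) increases to 2.2× activity: 0.21 × 2.2 = 0.462.
The CYP2D6 pathway (42% of clearance) falls to 0.18× activity: 0.42 × 0.18 = 0.0756.
Non-CYP routes (10%) are unchanged.
Relative clearance = 1.215 + 0.462 + 0.0756 + 0.1 = 1.8526.
Steady-state plasma level ∝ 1/CL: new value = 43.1 / 1.8526 = 23.3 mg/L.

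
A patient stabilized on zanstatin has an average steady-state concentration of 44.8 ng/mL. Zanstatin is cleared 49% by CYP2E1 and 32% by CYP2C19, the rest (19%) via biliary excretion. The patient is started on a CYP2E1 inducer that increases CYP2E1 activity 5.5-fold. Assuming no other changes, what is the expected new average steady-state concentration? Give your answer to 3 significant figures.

The CYP2E1 pathway (49% of clearance) rises to 5.5× activity: 0.49 × 5.5 = 2.695.
CYP2C19 (32%) and the residual 19% are unaffected.
New clearance relative to baseline: 2.695 + 0.32 + 0.19 = 3.205.
New average steady-state concentration = baseline ÷ relative clearance = 44.8 / 3.205 = 14.0 ng/mL.

14.0 ng/mL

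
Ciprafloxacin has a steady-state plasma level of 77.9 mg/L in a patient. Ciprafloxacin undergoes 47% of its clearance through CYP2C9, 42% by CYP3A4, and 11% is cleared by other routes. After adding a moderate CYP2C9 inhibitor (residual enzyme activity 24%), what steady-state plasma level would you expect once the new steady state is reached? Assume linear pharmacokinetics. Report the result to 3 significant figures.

121 mg/L

The CYP2C9 pathway (47% of clearance) falls to 0.24× activity: 0.47 × 0.24 = 0.1128.
CYP3A4 (42%) and the residual 11% are unaffected.
Relative clearance = 0.1128 + 0.42 + 0.11 = 0.6428.
With dosing unchanged, steady-state plasma level scales as 1/CL: 77.9 / 0.6428 = 121 mg/L.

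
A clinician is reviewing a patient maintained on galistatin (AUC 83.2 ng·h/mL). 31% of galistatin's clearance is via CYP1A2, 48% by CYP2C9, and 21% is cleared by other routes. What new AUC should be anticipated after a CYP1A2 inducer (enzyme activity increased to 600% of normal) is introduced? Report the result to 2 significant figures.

33 ng·h/mL

The CYP1A2 pathway (31% of clearance) is boosted to 6× activity: 0.31 × 6 = 1.86.
CYP2C9 (48%) and the residual 21% are unaffected.
CL_new/CL_old = 1.86 + 0.48 + 0.21 = 2.55.
New AUC = baseline ÷ relative clearance = 83.2 / 2.55 = 33 ng·h/mL.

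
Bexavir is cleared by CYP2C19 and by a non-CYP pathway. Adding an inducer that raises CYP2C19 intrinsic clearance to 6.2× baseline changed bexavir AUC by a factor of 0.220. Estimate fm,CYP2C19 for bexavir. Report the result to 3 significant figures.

Call the CYP2C19 fraction fm. After the interaction, CL_new/CL_old = fm × 6.2 + (1 − fm).
AUC ratio = 1 / (new CL fraction), so new CL fraction = 1 / 0.220 = 4.545.
fm × 6.2 + 1 − fm = 4.545  ⇒  fm × (6.2 − 1) = 3.545  ⇒  fm = 0.682.

0.682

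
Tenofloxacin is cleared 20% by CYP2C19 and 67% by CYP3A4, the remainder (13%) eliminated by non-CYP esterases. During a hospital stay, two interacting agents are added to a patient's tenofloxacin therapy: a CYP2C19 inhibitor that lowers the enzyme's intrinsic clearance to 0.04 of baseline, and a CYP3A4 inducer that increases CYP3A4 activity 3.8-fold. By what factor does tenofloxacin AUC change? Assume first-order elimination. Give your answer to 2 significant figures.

The CYP2C19 pathway (20% of clearance) falls to 0.04× activity: 0.2 × 0.04 = 0.008.
The CYP3A4 pathway (67% of clearance) increases to 3.8× activity: 0.67 × 3.8 = 2.546.
The remaining 13% of clearance is unaffected.
New clearance relative to baseline: 0.008 + 2.546 + 0.13 = 2.684.
AUC ∝ 1/CL: fold-change = 1 / 2.684 = 0.37.

0.37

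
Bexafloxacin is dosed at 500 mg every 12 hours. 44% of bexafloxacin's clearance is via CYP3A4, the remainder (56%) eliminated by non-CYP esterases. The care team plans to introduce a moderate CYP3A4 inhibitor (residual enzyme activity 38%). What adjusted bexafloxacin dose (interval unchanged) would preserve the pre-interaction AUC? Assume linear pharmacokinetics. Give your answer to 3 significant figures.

364 mg

The CYP3A4 pathway (44% of clearance) falls to 0.38× activity: 0.44 × 0.38 = 0.1672.
Non-CYP routes (56%) are unchanged.
New clearance relative to baseline: 0.1672 + 0.56 = 0.7272.
Css,avg = (dose rate)/CL, so holding Css fixed requires dose ∝ CL: 500 × 0.7272 = 364 mg.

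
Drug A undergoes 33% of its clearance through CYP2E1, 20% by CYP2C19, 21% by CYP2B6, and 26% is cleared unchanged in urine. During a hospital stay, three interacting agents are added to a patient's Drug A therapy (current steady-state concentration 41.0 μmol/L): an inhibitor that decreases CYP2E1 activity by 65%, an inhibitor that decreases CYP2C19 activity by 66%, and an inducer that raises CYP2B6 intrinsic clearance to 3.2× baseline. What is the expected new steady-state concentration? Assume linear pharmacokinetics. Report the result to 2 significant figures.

CYP2E1: 0.33 × 0.35 = 0.1155
CYP2C19: 0.2 × 0.34 = 0.068
CYP2B6: 0.21 × 3.2 = 0.672
Other: 0.26 (unchanged)
Relative clearance = 0.1155 + 0.068 + 0.672 + 0.26 = 1.1155.
Dividing the baseline by the relative clearance: 41.0 / 1.1155 = 37 μmol/L.

37 μmol/L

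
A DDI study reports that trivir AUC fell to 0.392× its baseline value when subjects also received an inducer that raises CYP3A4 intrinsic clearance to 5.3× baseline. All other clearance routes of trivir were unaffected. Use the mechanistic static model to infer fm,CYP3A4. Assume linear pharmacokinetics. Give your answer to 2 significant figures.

0.36

Call the CYP3A4 fraction fm. After the interaction, CL_new/CL_old = fm × 5.3 + (1 − fm).
AUC ratio = 1 / (new CL fraction), so new CL fraction = 1 / 0.392 = 2.551.
fm × 5.3 + 1 − fm = 2.551  ⇒  fm × (5.3 − 1) = 1.551  ⇒  fm = 0.36.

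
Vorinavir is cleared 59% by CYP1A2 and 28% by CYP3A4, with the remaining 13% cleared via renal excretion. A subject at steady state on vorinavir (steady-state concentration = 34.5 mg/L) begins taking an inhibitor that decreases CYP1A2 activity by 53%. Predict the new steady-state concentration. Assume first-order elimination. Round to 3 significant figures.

CYP1A2: 0.59 × 0.47 = 0.2773
CYP3A4: 0.28 (unchanged)
Other: 0.13 (unchanged)
CL_new/CL_old = 0.2773 + 0.28 + 0.13 = 0.6873.
With dosing unchanged, steady-state concentration scales as 1/CL: 34.5 / 0.6873 = 50.2 mg/L.

50.2 mg/L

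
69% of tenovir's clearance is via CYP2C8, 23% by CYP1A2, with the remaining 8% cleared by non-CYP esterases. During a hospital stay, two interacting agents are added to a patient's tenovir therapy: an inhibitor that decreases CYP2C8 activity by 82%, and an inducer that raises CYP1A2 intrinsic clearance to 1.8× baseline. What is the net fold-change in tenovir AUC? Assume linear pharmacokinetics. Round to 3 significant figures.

The CYP2C8 pathway (69% of clearance) drops to 0.18× activity: 0.69 × 0.18 = 0.1242.
The CYP1A2 pathway (23% of clearance) increases to 1.8× activity: 0.23 × 1.8 = 0.414.
Non-CYP routes (8%) are unchanged.
New clearance relative to baseline: 0.1242 + 0.414 + 0.08 = 0.6182.
AUC ∝ 1/CL: fold-change = 1 / 0.6182 = 1.62.

1.62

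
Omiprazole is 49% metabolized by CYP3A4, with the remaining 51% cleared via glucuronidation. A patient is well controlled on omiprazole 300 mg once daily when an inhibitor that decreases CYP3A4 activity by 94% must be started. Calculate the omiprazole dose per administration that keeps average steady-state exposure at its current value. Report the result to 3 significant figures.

The CYP3A4 pathway (49% of clearance) falls to 0.06× activity: 0.49 × 0.06 = 0.0294.
Non-CYP routes (51%) are unchanged.
Relative clearance = 0.0294 + 0.51 = 0.5394.
To maintain the same steady-state level, dose must scale with clearance: new dose = 300 × 0.5394 = 162 mg.

162 mg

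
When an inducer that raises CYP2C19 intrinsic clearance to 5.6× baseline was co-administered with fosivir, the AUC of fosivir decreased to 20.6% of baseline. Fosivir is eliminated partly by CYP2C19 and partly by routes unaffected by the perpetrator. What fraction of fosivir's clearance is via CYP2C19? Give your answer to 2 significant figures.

0.84

Write x for the fraction cleared via CYP2C19. The observed AUC change means clearance rose to 1/0.206 = 4.854 of baseline.
Setting x·5.6 + (1 − x) = 4.854 and solving: x = (4.854 − 1)/(5.6 − 1) = 0.84.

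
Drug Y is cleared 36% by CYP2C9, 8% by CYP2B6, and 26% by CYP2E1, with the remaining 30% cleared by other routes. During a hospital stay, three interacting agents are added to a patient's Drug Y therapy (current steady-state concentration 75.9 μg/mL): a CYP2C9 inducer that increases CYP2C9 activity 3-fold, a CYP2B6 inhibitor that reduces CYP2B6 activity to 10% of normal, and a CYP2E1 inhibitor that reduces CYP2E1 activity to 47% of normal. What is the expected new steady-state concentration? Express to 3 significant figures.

CYP2C9: 0.36 × 3 = 1.08
CYP2B6: 0.08 × 0.1 = 0.008
CYP2E1: 0.26 × 0.47 = 0.1222
Other: 0.3 (unchanged)
Relative clearance = 1.08 + 0.008 + 0.1222 + 0.3 = 1.5102.
New steady-state concentration = 75.9 / 1.5102 = 50.3 μg/mL (concentration scales inversely with clearance).

50.3 μg/mL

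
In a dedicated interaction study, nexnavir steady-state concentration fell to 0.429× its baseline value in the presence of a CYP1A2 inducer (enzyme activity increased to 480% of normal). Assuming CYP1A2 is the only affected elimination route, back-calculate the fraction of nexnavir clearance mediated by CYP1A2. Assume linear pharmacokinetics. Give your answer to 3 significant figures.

CL'/CL = 1 / 0.429 = 2.331
4.8·fm + (1 − fm) = 2.331
fm = (2.331 − 1) / (4.8 − 1) = 0.350

0.350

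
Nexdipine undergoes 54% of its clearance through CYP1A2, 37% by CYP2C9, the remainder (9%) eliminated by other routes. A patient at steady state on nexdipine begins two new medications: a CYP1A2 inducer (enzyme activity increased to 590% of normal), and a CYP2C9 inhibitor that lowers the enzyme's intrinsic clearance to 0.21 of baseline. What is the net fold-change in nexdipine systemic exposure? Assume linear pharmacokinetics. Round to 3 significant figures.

CYP1A2: 0.54 × 5.9 = 3.186
CYP2C9: 0.37 × 0.21 = 0.0777
Other: 0.09 (unchanged)
New clearance relative to baseline: 3.186 + 0.0777 + 0.09 = 3.3537.
Systemic exposure ∝ 1/CL: fold-change = 1 / 3.3537 = 0.298.

0.298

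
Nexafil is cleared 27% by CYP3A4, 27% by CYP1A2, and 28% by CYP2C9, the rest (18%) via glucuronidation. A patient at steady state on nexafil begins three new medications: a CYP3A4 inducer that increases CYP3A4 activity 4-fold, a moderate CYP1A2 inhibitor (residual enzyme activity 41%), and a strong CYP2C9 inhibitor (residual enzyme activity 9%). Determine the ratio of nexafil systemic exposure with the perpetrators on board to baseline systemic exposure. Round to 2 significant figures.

The CYP3A4 pathway (27% of clearance) is boosted to 4× activity: 0.27 × 4 = 1.08.
The CYP1A2 pathway (27% of clearance) falls to 0.41× activity: 0.27 × 0.41 = 0.1107.
The CYP2C9 pathway (28% of clearance) falls to 0.09× activity: 0.28 × 0.09 = 0.0252.
The remaining 18% of clearance is unaffected.
Relative clearance = 1.08 + 0.1107 + 0.0252 + 0.18 = 1.3959.
Because systemic exposure varies inversely with clearance, the combined effect is 1 / 1.3959 = 0.72.

0.72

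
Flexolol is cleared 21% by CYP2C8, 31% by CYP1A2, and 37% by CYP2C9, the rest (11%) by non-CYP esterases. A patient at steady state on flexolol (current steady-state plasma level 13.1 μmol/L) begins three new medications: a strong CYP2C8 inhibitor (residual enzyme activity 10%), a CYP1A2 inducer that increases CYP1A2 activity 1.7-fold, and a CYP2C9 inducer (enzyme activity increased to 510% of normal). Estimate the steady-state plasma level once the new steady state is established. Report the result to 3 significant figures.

5.15 μmol/L

The CYP2C8 pathway (21% of clearance) drops to 0.1× activity: 0.21 × 0.1 = 0.021.
The CYP1A2 pathway (31% of clearance) rises to 1.7× activity: 0.31 × 1.7 = 0.527.
The CYP2C9 pathway (37% of clearance) rises to 5.1× activity: 0.37 × 5.1 = 1.887.
The remaining 11% of clearance is unaffected.
Relative clearance = 0.021 + 0.527 + 1.887 + 0.11 = 2.545.
Dividing the baseline by the relative clearance: 13.1 / 2.545 = 5.15 μmol/L.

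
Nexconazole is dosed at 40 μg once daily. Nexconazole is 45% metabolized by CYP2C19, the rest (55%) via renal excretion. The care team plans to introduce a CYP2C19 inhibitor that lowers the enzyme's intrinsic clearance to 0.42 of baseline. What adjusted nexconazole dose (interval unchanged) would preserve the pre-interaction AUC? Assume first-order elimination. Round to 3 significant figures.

The CYP2C19 pathway (45% of clearance) falls to 0.42× activity: 0.45 × 0.42 = 0.189.
The remaining 55% of clearance is unaffected.
Relative clearance = 0.189 + 0.55 = 0.739.
Exposure is unchanged when dose changes in proportion to clearance. New dose = 40 μg × 0.739 = 29.6 μg.

29.6 μg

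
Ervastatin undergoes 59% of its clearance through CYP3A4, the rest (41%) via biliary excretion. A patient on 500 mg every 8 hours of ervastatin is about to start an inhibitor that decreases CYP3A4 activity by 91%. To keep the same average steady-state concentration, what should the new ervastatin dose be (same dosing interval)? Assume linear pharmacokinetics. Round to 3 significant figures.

The CYP3A4 pathway (59% of clearance) falls to 0.09× activity: 0.59 × 0.09 = 0.0531.
Non-CYP routes (41%) are unchanged.
New clearance relative to baseline: 0.0531 + 0.41 = 0.4631.
To maintain the same steady-state level, dose must scale with clearance: new dose = 500 × 0.4631 = 232 mg.

232 mg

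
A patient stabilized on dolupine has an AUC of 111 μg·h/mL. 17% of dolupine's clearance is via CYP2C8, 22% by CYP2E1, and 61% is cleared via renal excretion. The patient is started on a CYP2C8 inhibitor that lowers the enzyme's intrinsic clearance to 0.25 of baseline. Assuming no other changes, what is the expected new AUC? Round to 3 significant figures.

The CYP2C8 pathway (17% of clearance) drops to 0.25× activity: 0.17 × 0.25 = 0.0425.
CYP2E1 (22%) and the residual 61% are unaffected.
Relative clearance = 0.0425 + 0.22 + 0.61 = 0.8725.
AUC ∝ 1/CL, so new value = 111 / 0.8725 = 127 μg·h/mL.

127 μg·h/mL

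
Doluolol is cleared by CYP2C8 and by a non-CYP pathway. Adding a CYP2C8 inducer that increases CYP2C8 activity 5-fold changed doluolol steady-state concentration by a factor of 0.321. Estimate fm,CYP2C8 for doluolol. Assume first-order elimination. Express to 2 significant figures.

Let fm be the CYP2C8 fraction. New clearance relative to baseline = fm × 5 + (1 − fm).
Steady-state concentration ratio = 1 / (new CL fraction), so new CL fraction = 1 / 0.321 = 3.115.
fm × 5 + 1 − fm = 3.115  ⇒  fm × (5 − 1) = 2.115  ⇒  fm = 0.53.

0.53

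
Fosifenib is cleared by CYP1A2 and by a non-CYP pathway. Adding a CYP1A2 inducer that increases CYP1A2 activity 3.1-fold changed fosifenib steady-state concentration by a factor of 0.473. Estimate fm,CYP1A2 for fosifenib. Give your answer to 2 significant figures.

Let x = fm,CYP1A2. Because steady-state concentration ∝ 1/CL, relative clearance rose to 1/0.473 = 2.114.
Only the CYP1A2 route changed, so 2.114 = x·3.1 + (1 − x), giving x = 0.53.

0.53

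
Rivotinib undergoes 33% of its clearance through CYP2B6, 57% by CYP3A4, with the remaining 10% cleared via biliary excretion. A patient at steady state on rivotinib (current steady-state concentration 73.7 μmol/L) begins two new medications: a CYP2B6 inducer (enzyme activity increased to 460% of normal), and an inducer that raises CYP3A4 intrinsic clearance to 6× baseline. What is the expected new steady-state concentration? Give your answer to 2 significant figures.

15 μmol/L

The CYP2B6 pathway (33% of clearance) increases to 4.6× activity: 0.33 × 4.6 = 1.518.
The CYP3A4 pathway (57% of clearance) is boosted to 6× activity: 0.57 × 6 = 3.42.
The remaining 10% of clearance is unaffected.
New clearance relative to baseline: 1.518 + 3.42 + 0.1 = 5.038.
Steady-state concentration ∝ 1/CL: new value = 73.7 / 5.038 = 15 μmol/L.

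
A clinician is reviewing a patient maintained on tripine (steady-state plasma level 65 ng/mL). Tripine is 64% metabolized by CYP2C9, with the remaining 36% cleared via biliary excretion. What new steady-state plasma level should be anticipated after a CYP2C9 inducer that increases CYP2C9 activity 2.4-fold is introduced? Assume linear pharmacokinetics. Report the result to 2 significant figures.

34 ng/mL

CYP2C9: 0.64 × 2.4 = 1.536
Other: 0.36 (unchanged)
Relative clearance = 1.536 + 0.36 = 1.896.
Steady-state plasma level ∝ 1/CL, so new value = 65 / 1.896 = 34 ng/mL.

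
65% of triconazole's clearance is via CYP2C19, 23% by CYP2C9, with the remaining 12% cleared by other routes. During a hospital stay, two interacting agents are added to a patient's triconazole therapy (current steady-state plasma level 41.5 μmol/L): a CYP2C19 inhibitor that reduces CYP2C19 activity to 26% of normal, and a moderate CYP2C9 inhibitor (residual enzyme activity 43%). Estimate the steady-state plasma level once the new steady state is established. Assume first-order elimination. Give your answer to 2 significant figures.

CYP2C19: 0.65 × 0.26 = 0.169
CYP2C9: 0.23 × 0.43 = 0.0989
Other: 0.12 (unchanged)
Relative clearance = 0.169 + 0.0989 + 0.12 = 0.3879.
New steady-state plasma level = 41.5 / 0.3879 = 1.1 × 10² μmol/L (concentration scales inversely with clearance).

1.1 × 10² μmol/L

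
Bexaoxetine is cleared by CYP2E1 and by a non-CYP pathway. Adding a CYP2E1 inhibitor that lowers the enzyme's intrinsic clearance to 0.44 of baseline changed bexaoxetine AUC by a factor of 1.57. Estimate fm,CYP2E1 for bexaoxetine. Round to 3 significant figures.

Call the CYP2E1 fraction fm. After the interaction, CL_new/CL_old = fm × 0.44 + (1 − fm).
AUC ratio = 1 / (new CL fraction), so new CL fraction = 1 / 1.57 = 0.6369.
fm × 0.44 + 1 − fm = 0.6369  ⇒  fm × (0.44 − 1) = −0.3631  ⇒  fm = 0.648.

0.648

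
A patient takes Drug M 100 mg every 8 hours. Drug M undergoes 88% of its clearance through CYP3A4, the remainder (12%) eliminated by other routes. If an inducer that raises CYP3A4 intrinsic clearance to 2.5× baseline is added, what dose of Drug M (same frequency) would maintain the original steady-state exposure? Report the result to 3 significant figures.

CYP3A4: 0.88 × 2.5 = 2.2
Other: 0.12 (unchanged)
Relative clearance = 2.2 + 0.12 = 2.32.
Exposure is unchanged when dose changes in proportion to clearance. New dose = 100 mg × 2.32 = 232 mg.

232 mg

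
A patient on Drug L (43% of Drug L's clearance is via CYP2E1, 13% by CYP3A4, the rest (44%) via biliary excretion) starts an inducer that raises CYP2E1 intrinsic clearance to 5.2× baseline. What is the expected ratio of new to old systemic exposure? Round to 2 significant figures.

The CYP2E1 pathway (43% of clearance) rises to 5.2× activity: 0.43 × 5.2 = 2.236.
CYP3A4 (13%) and the residual 44% are unaffected.
Relative clearance = 2.236 + 0.13 + 0.44 = 2.806.
Systemic exposure is inversely proportional to clearance, so the fold-change is 1 / 2.806 = 0.36.

0.36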